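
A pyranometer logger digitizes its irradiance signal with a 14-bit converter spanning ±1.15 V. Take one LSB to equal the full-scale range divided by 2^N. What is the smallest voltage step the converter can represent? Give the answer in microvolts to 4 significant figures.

The full-scale span is 1.15 − (-1.15) = 2.3 V.
Number of codes = 2^14 = 16384.
Step size = 2.3/16384 V = 140.4 µV.

140.4 µV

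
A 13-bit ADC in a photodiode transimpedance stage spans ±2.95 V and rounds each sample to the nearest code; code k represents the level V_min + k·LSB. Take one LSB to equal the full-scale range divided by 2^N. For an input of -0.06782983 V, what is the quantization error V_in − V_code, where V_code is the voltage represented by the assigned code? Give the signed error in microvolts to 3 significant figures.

The full-scale span is 2.95 − (-2.95) = 5.9 V. LSB = 5.9 V / 2^13 ≈ 0.7202 mV.
(-0.06782983 − (-2.95)) / LSB = 2.88217017 × 8192/5.9 = 4001.8200. Nearest integer: k = 4002.
V_code = -2.95 + (4002/8192) × 5.9 = -0.06770019531 V.
V_in − V_code = -0.06782983 − (-0.06770019531) = −130 µV.

−130 µV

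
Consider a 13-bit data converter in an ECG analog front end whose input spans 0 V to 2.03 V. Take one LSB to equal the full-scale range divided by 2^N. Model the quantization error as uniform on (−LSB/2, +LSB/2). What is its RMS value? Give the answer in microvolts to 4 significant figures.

71.53 µV

Range is 2.03 V.
Step size = 2.03/8192 V = 247.803 µV.
V_rms = LSB/√12 = 247.803 µV / √12 = 71.53 µV.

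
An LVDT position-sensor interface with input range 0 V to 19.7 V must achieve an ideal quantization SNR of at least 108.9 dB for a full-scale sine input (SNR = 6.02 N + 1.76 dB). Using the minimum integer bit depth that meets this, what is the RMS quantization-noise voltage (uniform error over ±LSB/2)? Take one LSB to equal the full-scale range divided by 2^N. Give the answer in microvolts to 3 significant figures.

Span = 19.7 V.
N ≥ (108.9 − 1.76)/6.02 = 17.797 → N_min = 18.
One LSB is 19.7 V / 262144 = 75.150 µV.
V_rms = LSB/√12 = 21.7 µV.

21.7 µV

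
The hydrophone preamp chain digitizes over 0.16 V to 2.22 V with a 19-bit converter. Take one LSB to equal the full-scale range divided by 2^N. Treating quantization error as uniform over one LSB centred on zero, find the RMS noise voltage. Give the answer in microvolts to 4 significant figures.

Span: 2.22 V − (0.16 V) = 2.06 V.
One LSB is 2.06 V / 524288 = 3.92914 µV.
V_rms = LSB/√12 = 3.92914 µV / √12 = 1.134 µV.

1.134 µV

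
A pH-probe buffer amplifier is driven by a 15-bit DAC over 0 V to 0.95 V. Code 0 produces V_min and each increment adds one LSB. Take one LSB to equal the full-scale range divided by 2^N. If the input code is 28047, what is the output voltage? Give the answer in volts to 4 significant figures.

V_FS = 0.95 V. LSB = 0.95 V / 2^15.
V_out = V_min + code × LSB = 0 V + 28047 × 0.95 V / 32768
      = 0 + 0.813130 = 0.813130 V.

0.8131 V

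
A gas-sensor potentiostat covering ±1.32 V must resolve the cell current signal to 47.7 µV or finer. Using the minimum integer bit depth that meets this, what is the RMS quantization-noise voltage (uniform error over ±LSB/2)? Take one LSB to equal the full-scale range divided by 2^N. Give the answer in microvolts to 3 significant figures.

11.6 µV

The full-scale span is 1.32 − (-1.32) = 2.64 V.
Required number of levels: 2.64/47.7 µV = 55346; smallest N with 2^N ≥ that is 16.
Step size = 2.64/65536 V = 40.283 µV.
σ_q = LSB/√12 = 40.283 µV/3.4641 = 11.6 µV.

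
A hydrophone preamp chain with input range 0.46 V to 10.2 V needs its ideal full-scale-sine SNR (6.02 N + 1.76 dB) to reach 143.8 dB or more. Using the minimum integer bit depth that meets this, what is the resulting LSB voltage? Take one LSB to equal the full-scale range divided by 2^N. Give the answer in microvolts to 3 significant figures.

0.581 µV

Span: 10.2 V − (0.46 V) = 9.74 V.
Solving 6.02 N ≥ 143.8 − 1.76: N ≥ 23.595. Round up → N = 24.
Step size = 9.74/16777216 V = 0.581 µV.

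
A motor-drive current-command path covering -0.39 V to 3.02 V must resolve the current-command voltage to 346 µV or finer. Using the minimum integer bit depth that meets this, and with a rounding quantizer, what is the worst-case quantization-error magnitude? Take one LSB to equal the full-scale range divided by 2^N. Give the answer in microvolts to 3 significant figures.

Span: 3.02 V − (-0.39 V) = 3.41 V.
Levels needed ≥ 3.41/346 µV = 9855. 2^14 = 16384 suffices, so N_min = 14.
Step size = 3.41/16384 V = 208.13 µV.
Max error for round-to-nearest is LSB/2 = 104 µV.

104 µV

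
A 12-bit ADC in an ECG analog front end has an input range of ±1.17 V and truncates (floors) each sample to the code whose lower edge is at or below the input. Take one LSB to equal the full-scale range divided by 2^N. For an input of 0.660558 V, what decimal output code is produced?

Range = 1.17 − (-1.17) = 2.34 V. LSB = 2.34 V / 2^12 ≈ 0.5713 mV.
code = ⌊(V_in − V_min)/LSB⌋ = ⌊(V_in − V_min) × 2^12 / range⌋
     = ⌊(0.660558 − (-1.17)) × 4096 / 2.34⌋ = ⌊1.830558 × 4096/2.34⌋
     = ⌊3204.259⌋ = 3204.

3204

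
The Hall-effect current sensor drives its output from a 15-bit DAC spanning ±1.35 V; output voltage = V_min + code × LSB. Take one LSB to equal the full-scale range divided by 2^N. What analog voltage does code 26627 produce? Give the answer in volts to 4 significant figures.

0.8440 V

Range = 1.35 − (-1.35) = 2.7 V. LSB = 2.7 V / 2^15.
Output = V_min + (26627/32768) × range = -1.35 + 0.812592 × 2.7 V
      = -1.35 + 2.19400 = 0.843997 V.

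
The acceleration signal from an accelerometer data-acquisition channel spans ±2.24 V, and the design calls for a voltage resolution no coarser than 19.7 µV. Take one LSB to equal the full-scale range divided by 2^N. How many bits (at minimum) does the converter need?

Range = 2.24 − (-2.24) = 4.48 V.
Levels needed ≥ 4.48/19.7 µV = 227400. 2^18 = 262144 suffices, so N_min = 18.

18 bits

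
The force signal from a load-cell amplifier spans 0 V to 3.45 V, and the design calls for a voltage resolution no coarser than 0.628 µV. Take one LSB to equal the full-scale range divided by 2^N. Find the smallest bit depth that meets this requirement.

V_FS = 3.45 V.
Required number of levels: 3.45/0.628 µV = 5.4936e6; smallest N with 2^N ≥ that is 23.

23 bits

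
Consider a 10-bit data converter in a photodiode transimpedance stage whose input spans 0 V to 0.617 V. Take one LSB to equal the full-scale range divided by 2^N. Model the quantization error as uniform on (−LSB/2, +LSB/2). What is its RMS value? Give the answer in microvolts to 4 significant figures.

Span = 0.617 V.
Step size = 0.617/1024 V = 0.602539 mV.
For a uniform distribution on [−LSB/2, +LSB/2], V_rms = LSB/√12 = 0.602539 mV/3.4641 = 173.9 µV.

173.9 µV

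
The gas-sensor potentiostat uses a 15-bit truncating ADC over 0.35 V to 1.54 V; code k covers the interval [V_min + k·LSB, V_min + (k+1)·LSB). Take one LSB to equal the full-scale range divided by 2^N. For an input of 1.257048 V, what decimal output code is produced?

The full-scale span is 1.54 − (0.35) = 1.19 V. LSB = 1.19 V / 2^15 ≈ 36.32 µV.
code = ⌊(V_in − V_min)/LSB⌋ = ⌊(V_in − V_min) × 2^15 / range⌋
     = ⌊(1.257048 − (0.35)) × 32768 / 1.19⌋ = ⌊0.907048 × 32768/1.19⌋
     = ⌊24976.596⌋ = 24976.

24976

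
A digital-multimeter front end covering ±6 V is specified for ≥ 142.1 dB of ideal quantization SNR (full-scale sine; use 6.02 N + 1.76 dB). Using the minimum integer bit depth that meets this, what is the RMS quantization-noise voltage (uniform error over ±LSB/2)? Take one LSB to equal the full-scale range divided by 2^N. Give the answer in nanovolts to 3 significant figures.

206 nV

Range = 6 − (-6) = 12 V.
N ≥ (142.1 − 1.76)/6.02 = 23.312 → N_min = 24.
One LSB is 12 V / 16777216 = 0.71526 µV.
V_rms = LSB/√12 = 206 nV.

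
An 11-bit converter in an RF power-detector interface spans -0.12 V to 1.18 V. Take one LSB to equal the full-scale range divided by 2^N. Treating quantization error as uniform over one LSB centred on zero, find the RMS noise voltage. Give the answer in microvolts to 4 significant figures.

183.2 µV

The full-scale span is 1.18 − (-0.12) = 1.3 V.
LSB = 1.3 V ÷ 2^11 = 1.3/2048 V = 0.634766 mV.
RMS of a uniform error over width LSB is LSB/√12 = 183.2 µV.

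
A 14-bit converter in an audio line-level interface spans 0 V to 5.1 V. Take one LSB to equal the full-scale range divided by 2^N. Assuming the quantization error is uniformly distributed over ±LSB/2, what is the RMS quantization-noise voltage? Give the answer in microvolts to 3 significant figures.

89.9 µV

Range is 5.1 V.
LSB = 5.1 V / 2^14 = 311.28 µV.
σ_q = LSB/√12 = 311.28 µV/3.4641 = 89.9 µV.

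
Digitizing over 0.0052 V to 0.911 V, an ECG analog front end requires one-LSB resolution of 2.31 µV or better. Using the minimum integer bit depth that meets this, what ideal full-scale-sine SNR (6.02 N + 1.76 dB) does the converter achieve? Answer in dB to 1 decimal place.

116.1 dB

Range = 0.911 − (0.0052) = 0.9058 V.
Need 2^N ≥ 0.9058 V / 2.31 µV = 392100 → N_min = 19.
6.02(19) + 1.76 = 116.14 dB.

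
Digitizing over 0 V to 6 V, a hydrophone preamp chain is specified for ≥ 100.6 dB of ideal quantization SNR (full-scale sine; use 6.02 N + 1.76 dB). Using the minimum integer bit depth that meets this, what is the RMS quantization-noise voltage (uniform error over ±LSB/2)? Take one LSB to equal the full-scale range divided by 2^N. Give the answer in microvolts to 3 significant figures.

13.2 µV

Full-scale range = 6 V.
6.02 N + 1.76 ≥ 100.6 gives N ≥ 16.419, so the minimum integer is 17.
Step size = 6/131072 V = 45.776 µV.
RMS noise = LSB/√12 = 13.2 µV.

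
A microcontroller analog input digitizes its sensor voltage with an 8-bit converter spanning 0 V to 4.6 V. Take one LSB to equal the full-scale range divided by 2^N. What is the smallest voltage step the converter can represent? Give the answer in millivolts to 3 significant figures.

Range is 4.6 V.
Number of codes = 2^8 = 256.
Step size = 4.6/256 V = 18.0 mV.

18.0 mV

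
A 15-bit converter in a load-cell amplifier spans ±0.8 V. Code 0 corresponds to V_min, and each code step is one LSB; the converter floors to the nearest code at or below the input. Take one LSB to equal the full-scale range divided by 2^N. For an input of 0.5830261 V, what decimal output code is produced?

28324

Span: 0.8 V − (-0.8 V) = 1.6 V. LSB = 1.6 V / 2^15 ≈ 48.83 µV.
code = ⌊(V_in − V_min)/LSB⌋ = ⌊(V_in − V_min) × 2^15 / range⌋
     = ⌊(0.5830261 − (-0.8)) × 32768 / 1.6⌋ = ⌊1.3830261 × 32768/1.6⌋
     = ⌊28324.375⌋ = 28324.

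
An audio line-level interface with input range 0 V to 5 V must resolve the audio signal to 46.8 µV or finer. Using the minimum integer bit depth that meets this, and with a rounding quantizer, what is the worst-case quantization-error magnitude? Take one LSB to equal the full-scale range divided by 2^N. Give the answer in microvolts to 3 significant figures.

19.1 µV

Range is 5 V.
Required number of levels: 5/46.8 µV = 106840; smallest N with 2^N ≥ that is 17.
LSB = 5 V ÷ 2^17 = 5/131072 V = 38.147 µV.
|e|_max = LSB/2 = 19.1 µV.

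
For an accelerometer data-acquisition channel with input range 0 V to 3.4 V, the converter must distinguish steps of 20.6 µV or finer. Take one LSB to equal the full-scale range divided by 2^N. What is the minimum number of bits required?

Full-scale range = 3.4 V.
Required number of levels: 3.4/20.6 µV = 165050; smallest N with 2^N ≥ that is 18.

18 bits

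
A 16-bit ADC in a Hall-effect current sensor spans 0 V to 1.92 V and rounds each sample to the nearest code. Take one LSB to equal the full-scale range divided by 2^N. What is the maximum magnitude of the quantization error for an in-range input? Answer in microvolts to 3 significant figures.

Span = 1.92 V.
Step size = 1.92/65536 V = 29.297 µV.
A rounding quantizer has |error| ≤ LSB/2 = 14.6 µV.

14.6 µV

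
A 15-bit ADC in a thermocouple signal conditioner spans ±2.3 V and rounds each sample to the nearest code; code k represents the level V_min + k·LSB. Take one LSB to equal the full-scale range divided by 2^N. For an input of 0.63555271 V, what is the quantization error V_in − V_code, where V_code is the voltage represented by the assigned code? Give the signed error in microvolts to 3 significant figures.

Range = 2.3 − (-2.3) = 4.6 V. LSB = 4.6 V / 2^15 ≈ 140.4 µV.
(0.63555271 − (-2.3)) / LSB = 2.93555271 × 32768/4.6 = 20911.3459. Nearest integer: k = 20911.
V_code = -2.3 + (20911/32768) × 4.6 = 0.63550415039 V.
Error = V_in − V_code = 0.63555271 − (0.63550415039) = +48.6 µV.

+48.6 µV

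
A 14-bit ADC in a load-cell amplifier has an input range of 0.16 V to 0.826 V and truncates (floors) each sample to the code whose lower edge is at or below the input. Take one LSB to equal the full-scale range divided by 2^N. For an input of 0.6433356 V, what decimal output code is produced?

Full-scale range = 0.826 V − (0.16 V) = 0.666 V. LSB = 0.666 V / 2^14 ≈ 40.65 µV.
(V_in − V_min) × 2^14/range = (0.6433356 − (0.16)) × 16384/0.666 = 11890.346.
Floor → code = 11890.

11890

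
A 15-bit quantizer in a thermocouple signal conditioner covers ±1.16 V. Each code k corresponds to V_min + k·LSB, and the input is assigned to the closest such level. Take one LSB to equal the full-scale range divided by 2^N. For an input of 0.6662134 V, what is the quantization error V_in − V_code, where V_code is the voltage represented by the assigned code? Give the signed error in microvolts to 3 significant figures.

−22.0 µV

Full-scale range = 1.16 V − (-1.16 V) = 2.32 V. LSB = 2.32 V / 2^15 ≈ 70.80 µV.
(0.6662134 − (-1.16)) / LSB = 1.8262134 × 32768/2.32 = 25793.6900. Nearest integer: k = 25794.
Reconstructed level: -1.16 + 25794 × 2.32/32768 V = 0.66623535156 V.
Error = V_in − V_code = 0.6662134 − (0.66623535156) = −22.0 µV.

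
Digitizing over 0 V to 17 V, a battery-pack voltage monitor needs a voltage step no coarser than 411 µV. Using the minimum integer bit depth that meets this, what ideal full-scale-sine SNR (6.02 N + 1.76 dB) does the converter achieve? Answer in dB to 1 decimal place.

98.1 dB

Full-scale range = 17 V.
Levels needed ≥ 17/411 µV = 41360. 2^16 = 65536 suffices, so N_min = 16.
6.02(16) + 1.76 = 98.08 dB.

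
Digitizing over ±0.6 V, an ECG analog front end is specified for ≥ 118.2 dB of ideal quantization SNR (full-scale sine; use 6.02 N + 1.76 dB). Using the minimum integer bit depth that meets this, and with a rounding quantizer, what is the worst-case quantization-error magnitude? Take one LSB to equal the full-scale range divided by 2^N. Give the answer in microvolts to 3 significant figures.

0.572 µV

The full-scale span is 0.6 − (-0.6) = 1.2 V.
6.02 N + 1.76 ≥ 118.2 gives N ≥ 19.342, so the minimum integer is 20.
LSB = 1.2 V / 2^20 = 1.1444 µV.
|e|_max = LSB/2 = 0.572 µV.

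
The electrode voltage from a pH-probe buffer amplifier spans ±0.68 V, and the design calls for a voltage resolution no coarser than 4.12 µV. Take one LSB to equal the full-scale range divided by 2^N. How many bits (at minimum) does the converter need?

Full-scale range = 0.68 V − (-0.68 V) = 1.36 V.
Need 2^N ≥ 1.36 V / 4.12 µV = 330100 → N_min = 19.

19 bits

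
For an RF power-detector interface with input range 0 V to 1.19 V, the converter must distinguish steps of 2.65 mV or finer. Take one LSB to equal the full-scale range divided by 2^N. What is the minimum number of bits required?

9 bits

Full-scale range = 1.19 V.
Required number of levels: 1.19/2.65 mV = 449.06; smallest N with 2^N ≥ that is 9.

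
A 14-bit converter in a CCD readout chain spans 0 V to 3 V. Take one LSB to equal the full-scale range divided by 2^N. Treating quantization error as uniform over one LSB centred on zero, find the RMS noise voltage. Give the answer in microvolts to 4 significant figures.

52.86 µV

Span = 3 V.
One LSB is 3 V / 16384 = 183.105 µV.
For a uniform distribution on [−LSB/2, +LSB/2], V_rms = LSB/√12 = 183.105 µV/3.4641 = 52.86 µV.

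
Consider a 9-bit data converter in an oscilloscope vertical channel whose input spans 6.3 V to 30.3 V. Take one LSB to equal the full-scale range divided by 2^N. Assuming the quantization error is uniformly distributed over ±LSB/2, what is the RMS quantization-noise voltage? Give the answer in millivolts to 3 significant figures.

The full-scale span is 30.3 − (6.3) = 24 V.
One LSB is 24 V / 512 = 46.875 mV.
For a uniform distribution on [−LSB/2, +LSB/2], V_rms = LSB/√12 = 46.875 mV/3.4641 = 13.5 mV.

13.5 mV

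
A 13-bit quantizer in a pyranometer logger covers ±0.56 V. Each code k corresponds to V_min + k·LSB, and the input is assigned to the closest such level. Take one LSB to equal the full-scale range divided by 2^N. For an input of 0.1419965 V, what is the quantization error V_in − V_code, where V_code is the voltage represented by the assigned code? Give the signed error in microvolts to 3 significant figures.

The full-scale span is 0.56 − (-0.56) = 1.12 V. LSB = 1.12 V / 2^13 ≈ 136.7 µV.
(0.1419965 − (-0.56)) / LSB = 0.7019965 × 8192/1.12 = 5134.6030. Nearest integer: k = 5135.
Reconstructed level: -0.56 + 5135 × 1.12/8192 V = 0.1420507813 V.
Error = V_in − V_code = 0.1419965 − (0.1420507813) = −54.3 µV.

−54.3 µV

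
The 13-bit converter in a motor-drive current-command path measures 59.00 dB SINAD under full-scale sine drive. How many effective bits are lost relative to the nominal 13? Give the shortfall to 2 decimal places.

3.49 bits

N_eff = (59.00 − 1.76)/6.02 = 9.5083 bits.
Lost resolution: 13 − 9.5083 = 3.4917 bits.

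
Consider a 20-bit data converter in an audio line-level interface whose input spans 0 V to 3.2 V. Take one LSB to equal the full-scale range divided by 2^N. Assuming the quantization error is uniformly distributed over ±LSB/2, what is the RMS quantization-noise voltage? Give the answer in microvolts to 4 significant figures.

0.8810 µV

V_FS = 3.2 V.
LSB = 3.2 V ÷ 2^20 = 3.2/1048576 V = 3.05176 µV.
σ_q = LSB/√12 = 3.05176 µV/3.4641 = 0.8810 µV.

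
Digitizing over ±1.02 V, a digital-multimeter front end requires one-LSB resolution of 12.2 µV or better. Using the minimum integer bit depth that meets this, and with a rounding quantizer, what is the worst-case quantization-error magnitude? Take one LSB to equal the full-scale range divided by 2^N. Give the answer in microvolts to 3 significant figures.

3.89 µV

Span: 1.02 V − (-1.02 V) = 2.04 V.
Levels needed ≥ 2.04/12.2 µV = 167200. 2^18 = 262144 suffices, so N_min = 18.
LSB = 2.04 V / 2^18 = 7.7820 µV.
|e|_max = LSB/2 = 3.89 µV.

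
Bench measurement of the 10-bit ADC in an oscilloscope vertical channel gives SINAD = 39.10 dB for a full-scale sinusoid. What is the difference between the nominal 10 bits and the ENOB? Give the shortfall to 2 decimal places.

ENOB = (SINAD − 1.76)/6.02 = (39.10 − 1.76)/6.02 = 6.2027 bits.
Shortfall = 10 − 6.2027 = 3.7973 bits.

3.80 bits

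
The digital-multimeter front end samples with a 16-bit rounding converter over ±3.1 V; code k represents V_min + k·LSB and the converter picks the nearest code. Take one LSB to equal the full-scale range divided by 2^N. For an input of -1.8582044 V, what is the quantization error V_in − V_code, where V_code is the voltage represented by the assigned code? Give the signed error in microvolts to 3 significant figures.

Full-scale range = 3.1 V − (-3.1 V) = 6.2 V. LSB = 6.2 V / 2^16 ≈ 94.60 µV.
Position in LSBs: (-1.8582044 − (-3.1)) × 65536/6.2 = 13126.1801; rounding gives k = 13126.
V_code = -3.1 + (13126/65536) × 6.2 = -1.8582214355 V.
e = -1.8582044 − (-1.8582214355) = +17.0 µV.

+17.0 µV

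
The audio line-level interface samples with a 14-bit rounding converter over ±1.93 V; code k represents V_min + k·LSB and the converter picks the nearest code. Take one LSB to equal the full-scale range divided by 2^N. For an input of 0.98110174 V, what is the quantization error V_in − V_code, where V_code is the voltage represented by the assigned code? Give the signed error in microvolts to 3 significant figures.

The full-scale span is 1.93 − (-1.93) = 3.86 V. LSB = 3.86 V / 2^14 ≈ 235.6 µV.
(0.98110174 − (-1.93)) / LSB = 2.91110174 × 16384/3.86 = 12356.3448. Nearest integer: k = 12356.
V_code = -1.93 + (12356/16384) × 3.86 = 0.98102050781 V.
e = 0.98110174 − (0.98102050781) = +81.2 µV.

+81.2 µV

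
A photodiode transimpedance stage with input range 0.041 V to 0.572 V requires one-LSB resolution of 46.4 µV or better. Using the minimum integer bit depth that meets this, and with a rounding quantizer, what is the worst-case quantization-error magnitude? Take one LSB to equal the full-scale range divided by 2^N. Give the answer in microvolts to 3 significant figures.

16.2 µV

Span: 0.572 V − (0.041 V) = 0.531 V.
Levels needed ≥ 0.531/46.4 µV = 11440. 2^14 = 16384 suffices, so N_min = 14.
LSB = 0.531 V / 2^14 = 32.410 µV.
|e|_max = LSB/2 = 16.2 µV.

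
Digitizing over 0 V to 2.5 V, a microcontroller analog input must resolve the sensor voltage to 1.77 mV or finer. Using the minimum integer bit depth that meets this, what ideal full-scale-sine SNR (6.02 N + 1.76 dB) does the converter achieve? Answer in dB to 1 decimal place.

68.0 dB

Range is 2.5 V.
Required number of levels: 2.5/1.77 mV = 1412.4; smallest N with 2^N ≥ that is 11.
6.02(11) + 1.76 = 67.98 dB.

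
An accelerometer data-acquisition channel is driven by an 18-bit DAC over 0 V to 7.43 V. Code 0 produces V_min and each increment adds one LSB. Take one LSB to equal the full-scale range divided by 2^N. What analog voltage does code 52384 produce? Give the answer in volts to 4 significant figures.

1.485 V

Span = 7.43 V. LSB = 7.43 V / 2^18.
Output = V_min + (52384/262144) × range = 0 + 0.199829 × 7.43 V
      = 0 V + 1.48473 V = 1.48473 V.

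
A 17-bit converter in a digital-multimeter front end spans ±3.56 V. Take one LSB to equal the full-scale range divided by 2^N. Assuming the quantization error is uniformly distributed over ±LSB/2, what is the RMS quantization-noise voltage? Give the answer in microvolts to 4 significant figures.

Full-scale range = 3.56 V − (-3.56 V) = 7.12 V.
LSB = 7.12 V ÷ 2^17 = 7.12/131072 V = 54.3213 µV.
σ_q = LSB/√12 = 54.3213 µV/3.4641 = 15.68 µV.

15.68 µV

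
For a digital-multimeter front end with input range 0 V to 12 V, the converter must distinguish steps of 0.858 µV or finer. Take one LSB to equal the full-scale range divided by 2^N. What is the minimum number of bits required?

V_FS = 12 V.
12 V / 0.858 µV = 1.399e7. Since 2^23 = 8388608 and 2^24 = 16777216, N = 24.

24 bits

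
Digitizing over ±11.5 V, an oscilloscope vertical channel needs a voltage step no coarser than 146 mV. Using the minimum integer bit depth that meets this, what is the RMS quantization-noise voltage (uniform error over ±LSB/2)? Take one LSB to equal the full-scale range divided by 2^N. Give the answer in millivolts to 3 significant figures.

The full-scale span is 11.5 − (-11.5) = 23 V.
Need 2^N ≥ 23 V / 146 mV = 157.5 → N_min = 8.
Step size = 23/256 V = 89.844 mV.
RMS noise = LSB/√12 = 25.9 mV.

25.9 mV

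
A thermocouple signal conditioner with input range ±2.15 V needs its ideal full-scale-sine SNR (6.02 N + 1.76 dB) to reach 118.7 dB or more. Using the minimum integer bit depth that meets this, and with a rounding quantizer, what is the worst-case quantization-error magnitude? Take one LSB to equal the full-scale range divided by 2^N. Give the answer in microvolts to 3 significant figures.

2.05 µV

Span: 2.15 V − (-2.15 V) = 4.3 V.
Solving 6.02 N ≥ 118.7 − 1.76: N ≥ 19.425. Round up → N = 20.
LSB = 4.3 V / 2^20 = 4.1008 µV.
Max error for round-to-nearest is LSB/2 = 2.05 µV.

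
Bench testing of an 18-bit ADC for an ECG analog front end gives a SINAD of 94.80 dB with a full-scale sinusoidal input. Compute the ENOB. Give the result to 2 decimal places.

15.46 bits

ENOB = (94.80 − 1.76)/6.02 = 15.4551 bits.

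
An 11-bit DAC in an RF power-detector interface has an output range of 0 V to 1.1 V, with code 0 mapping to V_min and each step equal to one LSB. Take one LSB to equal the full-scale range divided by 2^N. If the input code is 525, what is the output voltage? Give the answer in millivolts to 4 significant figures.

Span = 1.1 V. LSB = 1.1 V / 2^11.
Output = V_min + (525/2048) × range = 0 + 0.256348 × 1.1 V
      = 0 V + 0.281982 V = 0.281982 V.

282.0 mV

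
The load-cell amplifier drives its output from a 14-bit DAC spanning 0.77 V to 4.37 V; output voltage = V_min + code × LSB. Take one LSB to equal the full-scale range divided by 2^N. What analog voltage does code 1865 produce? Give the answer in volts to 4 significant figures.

1.180 V

Range = 4.37 − (0.77) = 3.6 V. LSB = 3.6 V / 2^14.
V_out = 0.77 + 1865 × (3.6/16384) V
      = 0.77 V + 0.409790 V = 1.17979 V.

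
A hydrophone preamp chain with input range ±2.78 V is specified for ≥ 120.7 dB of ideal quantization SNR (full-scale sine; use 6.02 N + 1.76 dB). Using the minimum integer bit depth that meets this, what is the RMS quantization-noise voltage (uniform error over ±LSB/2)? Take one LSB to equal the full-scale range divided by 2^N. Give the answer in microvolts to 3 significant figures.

1.53 µV

Span: 2.78 V − (-2.78 V) = 5.56 V.
Required N = ⌈(120.7 − 1.76)/6.02⌉ = ⌈19.757⌉ = 20.
Step size = 5.56/1048576 V = 5.3024 µV.
RMS noise = LSB/√12 = 1.53 µV.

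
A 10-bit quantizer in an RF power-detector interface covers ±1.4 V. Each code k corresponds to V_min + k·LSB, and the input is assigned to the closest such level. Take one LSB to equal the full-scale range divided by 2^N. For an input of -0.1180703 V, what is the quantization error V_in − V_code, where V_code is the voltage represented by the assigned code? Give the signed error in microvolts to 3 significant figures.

Range = 1.4 − (-1.4) = 2.8 V. LSB = 2.8 V / 2^10 ≈ 2.734 mV.
(-0.1180703 − (-1.4)) / LSB = 1.2819297 × 1024/2.8 = 468.8200. Nearest integer: k = 469.
V_code = V_min + k × range/2^10 = -1.4 + 469 × 2.8/1024 = -0.1175781250 V.
e = -0.1180703 − (-0.1175781250) = −492 µV.

−492 µV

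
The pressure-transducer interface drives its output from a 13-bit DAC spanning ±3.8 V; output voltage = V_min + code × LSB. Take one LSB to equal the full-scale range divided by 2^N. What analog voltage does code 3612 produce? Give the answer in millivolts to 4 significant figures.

-449.0 mV

Full-scale range = 3.8 V − (-3.8 V) = 7.6 V. LSB = 7.6 V / 2^13.
V_out = -3.8 + 3612 × (7.6/8192) V
      = -3.8 V + 3.35098 V = -0.449023 V.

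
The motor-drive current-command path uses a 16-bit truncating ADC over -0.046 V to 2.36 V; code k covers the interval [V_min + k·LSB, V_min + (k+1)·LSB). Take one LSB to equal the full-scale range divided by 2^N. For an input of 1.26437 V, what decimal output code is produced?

35692

Full-scale range = 2.36 V − (-0.046 V) = 2.406 V. LSB = 2.406 V / 2^16 ≈ 36.71 µV.
V_in − V_min = 1.26437 − (-0.046) = 1.31037 V.
Divide by LSB: 1.31037 × 65536/2.406 = 35692.6053.
Truncating gives code 35692.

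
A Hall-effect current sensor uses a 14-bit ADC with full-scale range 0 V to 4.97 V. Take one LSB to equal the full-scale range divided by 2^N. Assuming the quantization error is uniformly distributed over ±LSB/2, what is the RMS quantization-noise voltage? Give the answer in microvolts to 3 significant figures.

Span = 4.97 V.
LSB = 4.97 V ÷ 2^14 = 4.97/16384 V = 303.34 µV.
V_rms = LSB/√12 = 303.34 µV / √12 = 87.6 µV.

87.6 µV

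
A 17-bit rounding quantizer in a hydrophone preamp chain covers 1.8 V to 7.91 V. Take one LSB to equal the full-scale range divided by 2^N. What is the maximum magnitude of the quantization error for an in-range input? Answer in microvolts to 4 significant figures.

Range = 7.91 − (1.8) = 6.11 V.
LSB = 6.11 V ÷ 2^17 = 6.11/131072 V = 46.6156 µV.
Worst-case error for round-to-nearest is half an LSB: 23.31 µV.

23.31 µV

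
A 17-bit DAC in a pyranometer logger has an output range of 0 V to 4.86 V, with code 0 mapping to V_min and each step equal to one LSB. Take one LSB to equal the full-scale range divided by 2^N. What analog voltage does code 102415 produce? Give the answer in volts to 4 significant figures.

Full-scale range = 4.86 V. LSB = 4.86 V / 2^17.
V_out = 0 + 102415 × (4.86/131072) V
      = 0 V + 3.79743 V = 3.79743 V.

3.797 V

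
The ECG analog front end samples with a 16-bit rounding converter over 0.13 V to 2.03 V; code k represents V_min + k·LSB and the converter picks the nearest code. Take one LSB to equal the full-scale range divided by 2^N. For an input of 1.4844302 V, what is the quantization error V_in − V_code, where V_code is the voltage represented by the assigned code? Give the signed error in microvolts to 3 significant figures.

Full-scale range = 2.03 V − (0.13 V) = 1.9 V. LSB = 1.9 V / 2^16 ≈ 28.99 µV.
(1.4844302 − (0.13)) / LSB = 1.3544302 × 65536/1.9 = 46717.8619. Nearest integer: k = 46718.
V_code = 0.13 + (46718/65536) × 1.9 = 1.4844342041 V.
e = 1.4844302 − (1.4844342041) = −4.00 µV.

−4.00 µV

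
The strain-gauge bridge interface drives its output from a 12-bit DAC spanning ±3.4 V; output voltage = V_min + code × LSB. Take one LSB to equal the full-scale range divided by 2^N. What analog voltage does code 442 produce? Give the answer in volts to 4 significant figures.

Full-scale range = 3.4 V − (-3.4 V) = 6.8 V. LSB = 6.8 V / 2^12.
V_out = -3.4 + 442 × (6.8/4096) V
      = -3.4 + 0.733789 = -2.66621 V.

-2.666 V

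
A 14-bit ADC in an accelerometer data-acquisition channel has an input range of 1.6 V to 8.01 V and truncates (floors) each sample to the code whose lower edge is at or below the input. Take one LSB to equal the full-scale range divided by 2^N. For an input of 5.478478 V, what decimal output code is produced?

9913

Span: 8.01 V − (1.6 V) = 6.41 V. LSB = 6.41 V / 2^14 ≈ 391.2 µV.
V_in − V_min = 5.478478 − (1.6) = 3.878478 V.
Divide by LSB: 3.878478 × 16384/6.41 = 9913.4140.
Truncating gives code 9913.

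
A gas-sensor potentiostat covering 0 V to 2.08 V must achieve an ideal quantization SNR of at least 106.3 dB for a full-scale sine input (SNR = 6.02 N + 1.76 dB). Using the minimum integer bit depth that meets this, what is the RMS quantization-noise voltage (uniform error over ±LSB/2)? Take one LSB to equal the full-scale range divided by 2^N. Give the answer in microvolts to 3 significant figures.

V_FS = 2.08 V.
Required N = ⌈(106.3 − 1.76)/6.02⌉ = ⌈17.365⌉ = 18.
LSB = 2.08 V / 2^18 = 7.9346 µV.
σ_q = LSB/√12 = 7.9346 µV/3.4641 = 2.29 µV.

2.29 µV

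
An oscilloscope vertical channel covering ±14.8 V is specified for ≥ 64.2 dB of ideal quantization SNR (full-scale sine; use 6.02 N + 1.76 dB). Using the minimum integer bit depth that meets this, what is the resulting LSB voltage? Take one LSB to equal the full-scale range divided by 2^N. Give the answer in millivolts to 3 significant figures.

The full-scale span is 14.8 − (-14.8) = 29.6 V.
6.02 N + 1.76 ≥ 64.2 gives N ≥ 10.372, so the minimum integer is 11.
One LSB is 29.6 V / 2048 = 14.5 mV.

14.5 mV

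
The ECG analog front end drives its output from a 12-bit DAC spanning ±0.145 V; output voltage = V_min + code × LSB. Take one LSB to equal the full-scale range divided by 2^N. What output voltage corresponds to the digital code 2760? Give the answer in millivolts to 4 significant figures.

Range = 0.145 − (-0.145) = 0.29 V. LSB = 0.29 V / 2^12.
V_out = V_min + code × LSB = -0.145 V + 2760 × 0.29 V / 4096
      = -0.145 V + 0.195410 V = 0.0504102 V.

50.41 mV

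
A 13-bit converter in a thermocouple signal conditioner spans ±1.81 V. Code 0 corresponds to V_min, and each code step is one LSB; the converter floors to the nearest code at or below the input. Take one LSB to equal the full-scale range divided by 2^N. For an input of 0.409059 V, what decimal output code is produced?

5021

Span: 1.81 V − (-1.81 V) = 3.62 V. LSB = 3.62 V / 2^13 ≈ 441.9 µV.
V_in − V_min = 0.409059 − (-1.81) = 2.219059 V.
Divide by LSB: 2.219059 × 8192/3.62 = 5021.6937.
Truncating gives code 5021.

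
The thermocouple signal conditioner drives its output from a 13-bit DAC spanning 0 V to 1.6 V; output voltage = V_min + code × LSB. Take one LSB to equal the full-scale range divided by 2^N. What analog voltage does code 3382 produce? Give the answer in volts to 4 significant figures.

0.6605 V

Full-scale range = 1.6 V. LSB = 1.6 V / 2^13.
Output = V_min + (3382/8192) × range = 0 + 0.412842 × 1.6 V
      = 0 + 0.660547 = 0.660547 V.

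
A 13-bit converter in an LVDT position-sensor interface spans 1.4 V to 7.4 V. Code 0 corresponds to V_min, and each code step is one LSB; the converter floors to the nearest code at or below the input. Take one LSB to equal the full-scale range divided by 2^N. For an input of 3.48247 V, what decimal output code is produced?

2843

The full-scale span is 7.4 − (1.4) = 6 V. LSB = 6 V / 2^13 ≈ 0.7324 mV.
(V_in − V_min) × 2^13/range = (3.48247 − (1.4)) × 8192/6 = 2843.266.
Floor → code = 2843.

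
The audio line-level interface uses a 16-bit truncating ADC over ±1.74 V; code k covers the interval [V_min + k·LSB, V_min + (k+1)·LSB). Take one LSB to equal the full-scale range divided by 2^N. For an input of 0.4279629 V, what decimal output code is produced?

Full-scale range = 1.74 V − (-1.74 V) = 3.48 V. LSB = 3.48 V / 2^16 ≈ 53.10 µV.
V_in − V_min = 0.4279629 − (-1.74) = 2.1679629 V.
Divide by LSB: 2.1679629 × 65536/3.48 = 40827.4760.
Truncating gives code 40827.

40827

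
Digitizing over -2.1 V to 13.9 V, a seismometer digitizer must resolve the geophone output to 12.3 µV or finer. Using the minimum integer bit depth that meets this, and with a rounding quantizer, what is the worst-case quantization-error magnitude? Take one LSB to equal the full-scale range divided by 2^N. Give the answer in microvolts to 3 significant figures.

3.81 µV

Full-scale range = 13.9 V − (-2.1 V) = 16 V.
Levels needed ≥ 16/12.3 µV = 1.301e6. 2^21 = 2097152 suffices, so N_min = 21.
Step size = 16/2097152 V = 7.6294 µV.
|e|_max = LSB/2 = 3.81 µV.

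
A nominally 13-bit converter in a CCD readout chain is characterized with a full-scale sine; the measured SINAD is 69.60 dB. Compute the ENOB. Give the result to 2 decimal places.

11.27 bits

ENOB = (SINAD − 1.76) / 6.02 = (69.60 − 1.76) / 6.02 = 67.84 / 6.02 = 11.2691.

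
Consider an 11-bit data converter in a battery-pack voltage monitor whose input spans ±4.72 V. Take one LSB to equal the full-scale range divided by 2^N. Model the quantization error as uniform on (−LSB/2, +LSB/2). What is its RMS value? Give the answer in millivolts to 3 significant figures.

Range = 4.72 − (-4.72) = 9.44 V.
Step size = 9.44/2048 V = 4.6094 mV.
σ_q = LSB/√12 = 4.6094 mV/3.4641 = 1.33 mV.

1.33 mV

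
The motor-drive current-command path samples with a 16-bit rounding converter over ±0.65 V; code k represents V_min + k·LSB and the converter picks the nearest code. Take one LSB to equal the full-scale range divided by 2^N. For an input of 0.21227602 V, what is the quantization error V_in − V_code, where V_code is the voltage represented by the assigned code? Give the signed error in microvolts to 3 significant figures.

+6.43 µV

The full-scale span is 0.65 − (-0.65) = 1.3 V. LSB = 1.3 V / 2^16 ≈ 19.84 µV.
Position in LSBs: (0.21227602 − (-0.65)) × 65536/1.3 = 43469.3240; rounding gives k = 43469.
V_code = V_min + k × range/2^16 = -0.65 + 43469 × 1.3/65536 = 0.21226959229 V.
V_in − V_code = 0.21227602 − (0.21226959229) = +6.43 µV.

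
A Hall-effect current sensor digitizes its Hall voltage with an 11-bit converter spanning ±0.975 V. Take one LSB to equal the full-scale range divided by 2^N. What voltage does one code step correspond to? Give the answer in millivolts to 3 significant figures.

The full-scale span is 0.975 − (-0.975) = 1.95 V.
2^11 = 2048 levels.
LSB = 1.95 V / 2^11 = 0.952 mV.

0.952 mV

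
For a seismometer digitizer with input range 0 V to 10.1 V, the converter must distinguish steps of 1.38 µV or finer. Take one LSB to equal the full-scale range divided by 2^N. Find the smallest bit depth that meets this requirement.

V_FS = 10.1 V.
Need 2^N ≥ 10.1 V / 1.38 µV = 7.319e6 → N_min = 23.

23 bits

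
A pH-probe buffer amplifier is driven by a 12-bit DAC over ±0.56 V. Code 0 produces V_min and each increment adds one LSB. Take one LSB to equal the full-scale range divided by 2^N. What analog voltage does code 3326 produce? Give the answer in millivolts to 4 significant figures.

349.5 mV

Range = 0.56 − (-0.56) = 1.12 V. LSB = 1.12 V / 2^12.
V_out = V_min + code × LSB = -0.56 V + 3326 × 1.12 V / 4096
      = -0.56 V + 0.909453 V = 0.349453 V.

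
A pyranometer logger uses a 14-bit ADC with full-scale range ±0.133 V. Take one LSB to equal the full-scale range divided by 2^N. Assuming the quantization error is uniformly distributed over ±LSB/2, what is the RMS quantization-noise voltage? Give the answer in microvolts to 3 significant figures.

The full-scale span is 0.133 − (-0.133) = 0.266 V.
One LSB is 0.266 V / 16384 = 16.235 µV.
For a uniform distribution on [−LSB/2, +LSB/2], V_rms = LSB/√12 = 16.235 µV/3.4641 = 4.69 µV.

4.69 µV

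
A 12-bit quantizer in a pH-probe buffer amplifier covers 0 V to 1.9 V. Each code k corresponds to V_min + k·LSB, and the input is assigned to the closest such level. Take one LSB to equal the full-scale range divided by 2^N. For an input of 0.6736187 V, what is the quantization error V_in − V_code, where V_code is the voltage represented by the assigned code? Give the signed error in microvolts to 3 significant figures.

+83.5 µV

Full-scale range = 1.9 V. LSB = 1.9 V / 2^12 ≈ 463.9 µV.
(0.6736187 − (0)) / LSB = 0.6736187 × 4096/1.9 = 1452.1801. Nearest integer: k = 1452.
V_code = 0 + (1452/4096) × 1.9 = 0.6735351563 V.
V_in − V_code = 0.6736187 − (0.6735351563) = +83.5 µV.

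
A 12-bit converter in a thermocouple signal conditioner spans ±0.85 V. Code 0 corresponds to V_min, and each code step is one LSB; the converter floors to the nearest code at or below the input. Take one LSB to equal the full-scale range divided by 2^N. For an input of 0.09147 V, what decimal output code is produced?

2268

Span: 0.85 V − (-0.85 V) = 1.7 V. LSB = 1.7 V / 2^12 ≈ 415.0 µV.
V_in − V_min = 0.09147 − (-0.85) = 0.94147 V.
Divide by LSB: 0.94147 × 4096/1.7 = 2268.3889.
Truncating gives code 2268.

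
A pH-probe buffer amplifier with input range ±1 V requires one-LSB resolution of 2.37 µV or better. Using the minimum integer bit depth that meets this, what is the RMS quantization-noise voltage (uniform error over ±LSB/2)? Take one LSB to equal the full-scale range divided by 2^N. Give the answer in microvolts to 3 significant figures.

The full-scale span is 1 − (-1) = 2 V.
Levels needed ≥ 2/2.37 µV = 843900. 2^20 = 1048576 suffices, so N_min = 20.
One LSB is 2 V / 1048576 = 1.9073 µV.
V_rms = LSB/√12 = 0.551 µV.

0.551 µV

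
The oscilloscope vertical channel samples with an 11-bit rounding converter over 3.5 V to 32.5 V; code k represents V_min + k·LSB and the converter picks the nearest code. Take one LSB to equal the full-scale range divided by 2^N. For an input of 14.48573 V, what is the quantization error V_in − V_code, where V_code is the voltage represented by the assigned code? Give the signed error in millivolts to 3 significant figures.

−2.55 mV

Range = 32.5 − (3.5) = 29 V. LSB = 29 V / 2^11 ≈ 14.16 mV.
(V_in − V_min)/LSB = (14.48573 − (3.5)) × 2048/29 = 775.8198 → nearest code k = 776.
Reconstructed level: 3.5 + 776 × 29/2048 V = 14.48828125 V.
e = 14.48573 − (14.48828125) = −2.55 mV.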